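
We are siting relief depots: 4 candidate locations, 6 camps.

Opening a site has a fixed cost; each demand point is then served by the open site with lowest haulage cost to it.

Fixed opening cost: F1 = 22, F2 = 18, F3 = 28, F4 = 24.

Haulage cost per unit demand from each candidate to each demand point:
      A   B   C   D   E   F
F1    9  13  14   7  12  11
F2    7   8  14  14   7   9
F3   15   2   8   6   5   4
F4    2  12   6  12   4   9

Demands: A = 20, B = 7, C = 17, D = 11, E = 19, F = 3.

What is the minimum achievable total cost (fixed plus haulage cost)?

Open {F3, F4}: assign each demand point to its cheapest open site.
  A→F4 20×2=40, B→F3 7×2=14, C→F4 17×6=102, D→F3 11×6=66, E→F4 19×4=76, F→F3 3×4=12
  haulage cost 310, fixed 52 → total 362.
Compare {F2, F3, F4}: haulage cost 310 + fixed 70 = 380.
Compare {F1, F3, F4}: haulage cost 310 + fixed 74 = 384.
Compare {F1, F2, F3, F4}: haulage cost 310 + fixed 92 = 402.
All other subsets cost ≥ 380. Minimum total cost: 362.

362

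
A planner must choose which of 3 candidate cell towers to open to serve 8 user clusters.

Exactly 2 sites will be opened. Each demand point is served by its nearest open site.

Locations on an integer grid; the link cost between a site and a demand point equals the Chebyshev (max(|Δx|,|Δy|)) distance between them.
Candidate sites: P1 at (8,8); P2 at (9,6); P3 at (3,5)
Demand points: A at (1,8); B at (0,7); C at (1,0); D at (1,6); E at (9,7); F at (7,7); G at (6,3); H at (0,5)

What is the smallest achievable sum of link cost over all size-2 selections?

Open {P1, P3}.
  A→P3 3, B→P3 3, C→P3 5, D→P3 2, E→P1 1, F→P1 1, G→P3 3, H→P3 3  ⇒ total 21.
Compare {P2, P3}: total 22.
Compare {P1, P2}: total 43.

21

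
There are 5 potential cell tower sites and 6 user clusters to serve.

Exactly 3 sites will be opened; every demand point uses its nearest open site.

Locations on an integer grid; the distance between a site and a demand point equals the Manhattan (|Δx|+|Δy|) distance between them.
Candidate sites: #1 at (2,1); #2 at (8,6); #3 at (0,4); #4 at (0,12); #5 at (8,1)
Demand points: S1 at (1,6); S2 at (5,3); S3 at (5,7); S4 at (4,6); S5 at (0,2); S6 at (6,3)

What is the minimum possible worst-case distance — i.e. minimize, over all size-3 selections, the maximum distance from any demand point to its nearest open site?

Open {#1, #2, #3}.
  Farthest demand point is S2 at distance 5 (to #1); all others are ≤ 5.
With {#2, #3, #5} the worst case is 5.
With {#1, #2, #4} the worst case is 6.
No size-3 selection achieves below 5.

5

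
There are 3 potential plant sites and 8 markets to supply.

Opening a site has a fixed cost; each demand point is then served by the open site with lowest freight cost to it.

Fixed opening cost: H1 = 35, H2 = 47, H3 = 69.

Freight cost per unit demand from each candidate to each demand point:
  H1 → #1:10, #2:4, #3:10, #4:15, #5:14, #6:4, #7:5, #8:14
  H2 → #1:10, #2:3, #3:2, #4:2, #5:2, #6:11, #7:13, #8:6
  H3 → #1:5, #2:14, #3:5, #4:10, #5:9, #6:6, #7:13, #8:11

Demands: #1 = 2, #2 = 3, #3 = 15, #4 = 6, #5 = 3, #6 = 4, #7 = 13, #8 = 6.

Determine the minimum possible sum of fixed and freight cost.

Open {H1, H2}: assign each demand point to its cheapest open site.
  #1→H1 2×10=20, #2→H2 3×3=9, #3→H2 15×2=30, #4→H2 6×2=12, #5→H2 3×2=6, #6→H1 4×4=16, #7→H1 13×5=65, #8→H2 6×6=36
  freight cost 194, fixed 82 → total 276.
Compare {H1, H2, H3}: freight cost 184 + fixed 151 = 335.
Compare {H2}: freight cost 326 + fixed 47 = 373.
Compare {H2, H3}: freight cost 296 + fixed 116 = 412.
All other subsets cost ≥ 335. Minimum total cost: 276.

276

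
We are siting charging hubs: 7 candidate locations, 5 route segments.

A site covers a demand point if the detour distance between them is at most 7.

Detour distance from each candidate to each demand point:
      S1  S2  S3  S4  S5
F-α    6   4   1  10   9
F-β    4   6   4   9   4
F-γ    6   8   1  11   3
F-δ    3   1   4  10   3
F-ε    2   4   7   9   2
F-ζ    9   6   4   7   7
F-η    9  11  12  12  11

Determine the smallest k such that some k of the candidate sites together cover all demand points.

Coverage sets (demand points within 7 of each site):
  F-α: {S1, S2, S3}
  F-β: {S1, S2, S3, S5}
  F-γ: {S1, S3, S5}
  F-δ: {S1, S2, S3, S5}
  F-ε: {S1, S2, S3, S5}
  F-ζ: {S2, S3, S4, S5}
  F-η: {}
No single site covers all 5 demand points.
But {F-α, F-ζ} covers everything, so the minimum is 2.

2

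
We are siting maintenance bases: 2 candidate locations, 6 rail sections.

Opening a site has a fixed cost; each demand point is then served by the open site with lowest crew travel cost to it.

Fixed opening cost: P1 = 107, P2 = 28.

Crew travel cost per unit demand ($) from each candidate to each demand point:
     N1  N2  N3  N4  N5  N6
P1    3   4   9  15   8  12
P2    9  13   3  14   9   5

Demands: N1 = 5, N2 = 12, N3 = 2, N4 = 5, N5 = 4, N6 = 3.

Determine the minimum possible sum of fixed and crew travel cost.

Open {P1, P2}: assign each demand point to its cheapest open site.
  N1→P1 5×3=15, N2→P1 12×4=48, N3→P2 2×3=6, N4→P2 5×14=70, N5→P1 4×8=32, N6→P2 3×5=15
  crew travel cost 186, fixed 135 → total 321.
Compare {P1}: crew travel cost 224 + fixed 107 = 331.
Compare {P2}: crew travel cost 328 + fixed 28 = 356.

321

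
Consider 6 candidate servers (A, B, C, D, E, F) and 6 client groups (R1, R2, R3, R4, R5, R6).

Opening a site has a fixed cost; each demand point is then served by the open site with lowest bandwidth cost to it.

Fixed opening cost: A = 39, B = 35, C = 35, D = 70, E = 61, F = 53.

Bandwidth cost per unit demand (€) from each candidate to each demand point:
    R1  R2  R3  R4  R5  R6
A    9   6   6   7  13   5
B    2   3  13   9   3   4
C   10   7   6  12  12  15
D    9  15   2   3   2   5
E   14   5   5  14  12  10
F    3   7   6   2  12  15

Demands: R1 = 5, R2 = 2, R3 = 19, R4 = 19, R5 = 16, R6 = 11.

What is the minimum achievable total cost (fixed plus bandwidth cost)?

292

Open {B, D}: assign each demand point to its cheapest open site.
  R1→B 5×2=10, R2→B 2×3=6, R3→D 19×2=38, R4→D 19×3=57, R5→D 16×2=32, R6→B 11×4=44
  bandwidth cost 187, fixed 105 → total 292.
Compare {D, F}: bandwidth cost 192 + fixed 123 = 315.
Compare {B, D, F}: bandwidth cost 168 + fixed 158 = 326.
Compare {D}: bandwidth cost 257 + fixed 70 = 327.
All other subsets cost ≥ 315. Minimum total cost: 292.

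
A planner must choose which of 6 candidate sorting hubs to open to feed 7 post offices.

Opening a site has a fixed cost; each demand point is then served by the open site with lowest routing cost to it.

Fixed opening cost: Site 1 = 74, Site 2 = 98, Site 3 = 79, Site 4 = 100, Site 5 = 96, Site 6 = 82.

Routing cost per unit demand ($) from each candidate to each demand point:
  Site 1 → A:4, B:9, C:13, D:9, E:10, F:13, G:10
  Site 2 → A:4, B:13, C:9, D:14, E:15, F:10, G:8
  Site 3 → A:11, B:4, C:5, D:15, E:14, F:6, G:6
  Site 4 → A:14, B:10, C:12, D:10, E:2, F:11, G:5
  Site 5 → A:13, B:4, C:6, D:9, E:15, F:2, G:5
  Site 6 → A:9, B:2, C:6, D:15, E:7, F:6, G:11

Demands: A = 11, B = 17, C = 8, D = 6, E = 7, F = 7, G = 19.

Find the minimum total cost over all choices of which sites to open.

Open {Site 1, Site 5}: assign each demand point to its cheapest open site.
  A→Site 1 11×4=44, B→Site 5 17×4=68, C→Site 5 8×6=48, D→Site 1 6×9=54, E→Site 1 7×10=70, F→Site 5 7×2=14, G→Site 5 19×5=95
  routing cost 393, fixed 170 → total 563.
Compare {Site 5, Site 6}: routing cost 393 + fixed 178 = 571.
Compare {Site 4, Site 6}: routing cost 392 + fixed 182 = 574.
Compare {Site 1, Site 3}: routing cost 432 + fixed 153 = 585.
All other subsets cost ≥ 571. Minimum total cost: 563.

563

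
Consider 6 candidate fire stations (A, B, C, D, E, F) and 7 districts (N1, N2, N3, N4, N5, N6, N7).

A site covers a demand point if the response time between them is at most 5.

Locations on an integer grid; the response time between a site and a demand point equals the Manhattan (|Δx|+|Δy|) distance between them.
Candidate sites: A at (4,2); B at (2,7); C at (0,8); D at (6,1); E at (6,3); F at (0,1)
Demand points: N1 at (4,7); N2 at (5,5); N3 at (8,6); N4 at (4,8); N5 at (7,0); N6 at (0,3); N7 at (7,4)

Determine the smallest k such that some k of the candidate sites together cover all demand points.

Coverage sets (demand points within 5 of each site):
  A: {N1, N2, N5, N6, N7}
  B: {N1, N2, N4}
  C: {N1, N4, N6}
  D: {N2, N5, N7}
  E: {N2, N3, N5, N7}
  F: {N6}
No single site covers all 7 demand points.
But {C, E} covers everything, so the minimum is 2.

2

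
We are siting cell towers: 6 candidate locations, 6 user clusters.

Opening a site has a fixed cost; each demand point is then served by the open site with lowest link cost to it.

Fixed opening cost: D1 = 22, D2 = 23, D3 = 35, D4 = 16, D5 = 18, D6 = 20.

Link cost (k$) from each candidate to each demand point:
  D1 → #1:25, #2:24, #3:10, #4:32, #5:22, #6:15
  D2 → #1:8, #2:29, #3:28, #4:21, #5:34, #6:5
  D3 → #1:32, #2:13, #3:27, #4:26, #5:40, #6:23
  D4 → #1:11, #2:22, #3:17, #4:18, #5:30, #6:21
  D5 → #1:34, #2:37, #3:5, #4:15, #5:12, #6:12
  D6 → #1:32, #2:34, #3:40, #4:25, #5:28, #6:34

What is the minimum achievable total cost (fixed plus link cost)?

Open {D4, D5}: assign each demand point to its cheapest open site.
  #1→D4 11, #2→D4 22, #3→D5 5, #4→D5 15, #5→D5 12, #6→D5 12
  link cost 77, fixed 34 → total 111.
Compare {D2, D5}: link cost 74 + fixed 41 = 115.
Compare {D2, D4, D5}: link cost 67 + fixed 57 = 124.
Compare {D4, D5, D6}: link cost 77 + fixed 54 = 131.
All other subsets cost ≥ 115. Minimum total cost: 111.

111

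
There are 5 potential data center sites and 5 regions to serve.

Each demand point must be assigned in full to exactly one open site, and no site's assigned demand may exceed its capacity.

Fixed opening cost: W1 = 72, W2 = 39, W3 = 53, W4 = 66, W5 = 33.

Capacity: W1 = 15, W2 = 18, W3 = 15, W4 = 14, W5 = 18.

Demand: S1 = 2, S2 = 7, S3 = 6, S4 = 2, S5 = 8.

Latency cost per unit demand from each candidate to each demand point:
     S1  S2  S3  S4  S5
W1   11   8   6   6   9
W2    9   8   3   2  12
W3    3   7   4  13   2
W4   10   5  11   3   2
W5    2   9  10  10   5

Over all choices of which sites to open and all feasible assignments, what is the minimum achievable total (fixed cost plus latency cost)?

192

Open {W2, W3}; cheapest assignment that respects the capacities:
  W2 (cap 18, load 15): S2, S3, S4 — cost 7×8 + 6×3 + 2×2 = 78
  W3 (cap 15, load 10): S1, S5 — cost 2×3 + 8×2 = 22
  Shipping 100, fixed 92 → total 192.
  Any other capacity-feasible assignment to {W2, W3} ships for at least 100.
Compare {W2, W5}: its best feasible assignment gives total 194.
Compare {W3, W5}: its best feasible assignment gives total 213.
Every other set of open sites that can feasibly serve all demand totals ≥ 194 even under its best assignment. Minimum: 192.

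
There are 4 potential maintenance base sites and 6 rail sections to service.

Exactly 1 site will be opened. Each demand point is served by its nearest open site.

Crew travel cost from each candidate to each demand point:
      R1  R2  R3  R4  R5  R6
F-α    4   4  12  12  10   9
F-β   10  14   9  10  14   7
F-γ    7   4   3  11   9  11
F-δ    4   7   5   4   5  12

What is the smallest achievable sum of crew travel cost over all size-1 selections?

37

Open {F-δ}.
  R1→F-δ 4, R2→F-δ 7, R3→F-δ 5, R4→F-δ 4, R5→F-δ 5, R6→F-δ 12  ⇒ total 37.
Compare {F-γ}: total 45.
Compare {F-α}: total 51.
No size-1 selection does better; minimum is 37.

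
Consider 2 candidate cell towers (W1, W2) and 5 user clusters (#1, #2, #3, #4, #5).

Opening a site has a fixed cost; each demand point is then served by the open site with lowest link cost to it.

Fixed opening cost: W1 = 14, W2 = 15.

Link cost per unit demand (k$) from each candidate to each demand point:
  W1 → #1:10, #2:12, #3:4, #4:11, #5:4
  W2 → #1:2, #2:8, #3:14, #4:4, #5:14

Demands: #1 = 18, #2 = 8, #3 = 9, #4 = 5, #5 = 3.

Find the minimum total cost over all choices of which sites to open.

Open {W1, W2}: assign each demand point to its cheapest open site.
  #1→W2 18×2=36, #2→W2 8×8=64, #3→W1 9×4=36, #4→W2 5×4=20, #5→W1 3×4=12
  link cost 168, fixed 29 → total 197.
Compare {W2}: link cost 288 + fixed 15 = 303.
Compare {W1}: link cost 379 + fixed 14 = 393.

197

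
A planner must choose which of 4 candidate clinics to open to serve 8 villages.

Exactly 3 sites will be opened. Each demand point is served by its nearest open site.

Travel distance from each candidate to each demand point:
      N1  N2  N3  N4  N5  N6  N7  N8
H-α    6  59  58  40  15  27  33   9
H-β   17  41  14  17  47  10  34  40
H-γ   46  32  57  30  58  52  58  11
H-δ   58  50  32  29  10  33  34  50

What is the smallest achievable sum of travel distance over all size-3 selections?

136

Open {H-α, H-β, H-γ}.
  N1→H-α 6, N2→H-γ 32, N3→H-β 14, N4→H-β 17, N5→H-α 15, N6→H-β 10, N7→H-α 33, N8→H-α 9  ⇒ total 136.
Compare {H-α, H-β, H-δ}: total 140.
Compare {H-β, H-γ, H-δ}: total 145.
No size-3 selection does better; minimum is 136.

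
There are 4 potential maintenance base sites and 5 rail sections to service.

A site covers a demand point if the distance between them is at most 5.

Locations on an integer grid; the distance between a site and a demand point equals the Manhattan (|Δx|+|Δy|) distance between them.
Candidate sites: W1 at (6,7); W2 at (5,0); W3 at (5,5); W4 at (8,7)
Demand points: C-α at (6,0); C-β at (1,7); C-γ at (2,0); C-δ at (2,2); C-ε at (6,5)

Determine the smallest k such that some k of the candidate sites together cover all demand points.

2

Coverage sets (demand points within 5 of each site):
  W1: {C-β, C-ε}
  W2: {C-α, C-γ, C-δ}
  W3: {C-ε}
  W4: {C-ε}
No single site covers all 5 demand points.
But {W1, W2} covers everything, so the minimum is 2.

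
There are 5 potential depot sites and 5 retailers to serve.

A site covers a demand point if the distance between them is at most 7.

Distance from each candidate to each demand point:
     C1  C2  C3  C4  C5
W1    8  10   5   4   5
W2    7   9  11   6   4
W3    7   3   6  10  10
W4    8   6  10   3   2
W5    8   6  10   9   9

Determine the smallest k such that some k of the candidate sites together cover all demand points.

Coverage sets (demand points within 7 of each site):
  W1: {C3, C4, C5}
  W2: {C1, C4, C5}
  W3: {C1, C2, C3}
  W4: {C2, C4, C5}
  W5: {C2}
No single site covers all 5 demand points.
But {W1, W3} covers everything, so the minimum is 2.

2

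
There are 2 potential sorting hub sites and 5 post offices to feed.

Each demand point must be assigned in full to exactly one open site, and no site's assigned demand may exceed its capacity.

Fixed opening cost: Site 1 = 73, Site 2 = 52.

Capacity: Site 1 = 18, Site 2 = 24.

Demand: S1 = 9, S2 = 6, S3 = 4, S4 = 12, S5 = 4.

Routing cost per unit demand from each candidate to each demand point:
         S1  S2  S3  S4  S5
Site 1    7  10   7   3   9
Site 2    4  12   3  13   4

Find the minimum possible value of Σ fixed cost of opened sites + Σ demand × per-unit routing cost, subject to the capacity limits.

Open {Site 1, Site 2}; cheapest assignment that respects the capacities:
  Site 1 (cap 18, load 18): S2, S4 — cost 6×10 + 12×3 = 96
  Site 2 (cap 24, load 17): S1, S3, S5 — cost 9×4 + 4×3 + 4×4 = 64
  Shipping 160, fixed 125 → total 285.
  Any other capacity-feasible assignment to {Site 1, Site 2} ships for at least 160.
Total demand is 35 and no other set of sites has combined capacity ≥ 35, so {Site 1, Site 2} is the only feasible choice of open sites. Minimum: 285.

285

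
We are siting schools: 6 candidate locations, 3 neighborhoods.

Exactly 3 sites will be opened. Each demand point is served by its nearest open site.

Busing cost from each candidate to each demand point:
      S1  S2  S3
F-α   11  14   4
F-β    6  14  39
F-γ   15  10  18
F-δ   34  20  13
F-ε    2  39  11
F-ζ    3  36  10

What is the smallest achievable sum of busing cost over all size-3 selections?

16

Open {F-α, F-γ, F-ε}.
  S1→F-ε 2, S2→F-γ 10, S3→F-α 4  ⇒ total 16.
Compare {F-α, F-γ, F-ζ}: total 17.
Compare {F-α, F-β, F-γ}: total 20.
No size-3 selection does better; minimum is 16.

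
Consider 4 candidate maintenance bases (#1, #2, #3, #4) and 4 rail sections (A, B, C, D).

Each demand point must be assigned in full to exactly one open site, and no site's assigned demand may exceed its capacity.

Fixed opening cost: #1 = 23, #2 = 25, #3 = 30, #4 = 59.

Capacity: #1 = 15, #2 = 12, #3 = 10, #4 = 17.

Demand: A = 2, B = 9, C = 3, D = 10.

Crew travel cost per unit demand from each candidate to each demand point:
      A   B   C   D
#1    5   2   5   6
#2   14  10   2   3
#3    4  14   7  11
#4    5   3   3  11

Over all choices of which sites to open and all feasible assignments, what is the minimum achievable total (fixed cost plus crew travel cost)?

121

Open {#1, #2}; cheapest assignment that respects the capacities:
  #1 (cap 15, load 14): A, B, C — cost 2×5 + 9×2 + 3×5 = 43
  #2 (cap 12, load 10): D — cost 10×3 = 30
  Shipping 73, fixed 48 → total 121.
  Any other capacity-feasible assignment to {#1, #2} ships for at least 73.
Compare {#1, #2, #3}: its best feasible assignment gives total 149.
Compare {#2, #4}: its best feasible assignment gives total 160.
Every other set of open sites that can feasibly serve all demand totals ≥ 149 even under its best assignment. Minimum: 121.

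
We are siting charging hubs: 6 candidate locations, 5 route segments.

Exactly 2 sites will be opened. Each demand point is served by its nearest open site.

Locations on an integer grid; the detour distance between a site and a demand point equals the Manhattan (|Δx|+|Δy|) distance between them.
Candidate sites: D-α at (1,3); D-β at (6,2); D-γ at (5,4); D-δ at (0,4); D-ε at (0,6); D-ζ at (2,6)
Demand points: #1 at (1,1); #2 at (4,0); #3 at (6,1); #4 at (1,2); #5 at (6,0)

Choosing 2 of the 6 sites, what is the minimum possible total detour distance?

10

Open {D-α, D-β}.
  #1→D-α 2, #2→D-β 4, #3→D-β 1, #4→D-α 1, #5→D-β 2  ⇒ total 10.
Compare {D-β, D-δ}: total 14.
Compare {D-α, D-γ}: total 17.
No size-2 selection does better; minimum is 10.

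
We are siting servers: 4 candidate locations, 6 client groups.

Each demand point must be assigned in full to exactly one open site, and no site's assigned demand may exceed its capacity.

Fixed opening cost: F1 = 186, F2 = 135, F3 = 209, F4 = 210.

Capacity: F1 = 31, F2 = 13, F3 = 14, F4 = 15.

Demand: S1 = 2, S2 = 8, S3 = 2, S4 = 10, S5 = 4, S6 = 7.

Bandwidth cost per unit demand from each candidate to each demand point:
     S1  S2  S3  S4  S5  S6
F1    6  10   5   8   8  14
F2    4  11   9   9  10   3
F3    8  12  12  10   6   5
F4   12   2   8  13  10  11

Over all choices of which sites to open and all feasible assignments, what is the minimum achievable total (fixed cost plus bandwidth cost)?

552

Open {F1, F2}; cheapest assignment that respects the capacities:
  F1 (cap 31, load 24): S2, S3, S4, S5 — cost 8×10 + 2×5 + 10×8 + 4×8 = 202
  F2 (cap 13, load 9): S1, S6 — cost 2×4 + 7×3 = 29
  Shipping 231, fixed 321 → total 552.
  Any other capacity-feasible assignment to {F1, F2} ships for at least 231.
Compare {F1, F4}: its best feasible assignment gives total 623.
Compare {F1, F3}: its best feasible assignment gives total 636.
Every other set of open sites that can feasibly serve all demand totals ≥ 623 even under its best assignment. Minimum: 552.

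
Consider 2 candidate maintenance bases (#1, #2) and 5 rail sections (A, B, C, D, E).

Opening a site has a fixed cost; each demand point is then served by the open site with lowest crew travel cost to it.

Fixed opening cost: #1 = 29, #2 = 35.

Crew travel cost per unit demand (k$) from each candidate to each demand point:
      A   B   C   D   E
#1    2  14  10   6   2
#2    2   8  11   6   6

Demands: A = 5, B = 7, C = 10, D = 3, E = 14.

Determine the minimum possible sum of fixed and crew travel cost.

Open {#1, #2}: assign each demand point to its cheapest open site.
  A→#1 5×2=10, B→#2 7×8=56, C→#1 10×10=100, D→#1 3×6=18, E→#1 14×2=28
  crew travel cost 212, fixed 64 → total 276.
Compare {#1}: crew travel cost 254 + fixed 29 = 283.
Compare {#2}: crew travel cost 278 + fixed 35 = 313.

276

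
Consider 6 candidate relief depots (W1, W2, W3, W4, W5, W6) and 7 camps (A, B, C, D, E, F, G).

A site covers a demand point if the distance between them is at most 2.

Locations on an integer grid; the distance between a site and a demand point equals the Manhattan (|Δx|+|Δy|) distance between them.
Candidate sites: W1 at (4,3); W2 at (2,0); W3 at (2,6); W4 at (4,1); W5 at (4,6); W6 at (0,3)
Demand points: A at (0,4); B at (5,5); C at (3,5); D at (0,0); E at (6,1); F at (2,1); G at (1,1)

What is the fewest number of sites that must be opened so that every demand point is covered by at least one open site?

Coverage sets (demand points within 2 of each site):
  W1: {}
  W2: {D, F, G}
  W3: {C}
  W4: {E, F}
  W5: {B, C}
  W6: {A}
No 3 sites suffice: every size-3 union leaves at least one demand point uncovered.
But {W2, W4, W5, W6} covers everything, so the minimum is 4.

4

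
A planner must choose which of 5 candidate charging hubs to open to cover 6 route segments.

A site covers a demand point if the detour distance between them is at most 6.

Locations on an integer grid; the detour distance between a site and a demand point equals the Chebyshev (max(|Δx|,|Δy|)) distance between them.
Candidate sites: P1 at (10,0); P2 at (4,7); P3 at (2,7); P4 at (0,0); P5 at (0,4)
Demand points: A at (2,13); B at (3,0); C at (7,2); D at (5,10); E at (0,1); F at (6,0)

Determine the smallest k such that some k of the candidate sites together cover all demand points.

2

Coverage sets (demand points within 6 of each site):
  P1: {C, F}
  P2: {A, C, D, E}
  P3: {A, C, D, E}
  P4: {B, E, F}
  P5: {B, D, E, F}
No single site covers all 6 demand points.
But {P2, P4} covers everything, so the minimum is 2.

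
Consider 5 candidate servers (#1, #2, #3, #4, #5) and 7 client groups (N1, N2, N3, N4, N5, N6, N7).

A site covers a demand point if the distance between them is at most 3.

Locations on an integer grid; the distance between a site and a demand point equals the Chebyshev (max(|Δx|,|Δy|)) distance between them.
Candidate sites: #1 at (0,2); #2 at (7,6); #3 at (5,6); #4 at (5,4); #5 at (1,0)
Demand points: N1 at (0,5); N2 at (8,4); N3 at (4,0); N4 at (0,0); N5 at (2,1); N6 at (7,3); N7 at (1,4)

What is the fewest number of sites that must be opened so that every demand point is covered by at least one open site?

Coverage sets (demand points within 3 of each site):
  #1: {N1, N4, N5, N7}
  #2: {N2, N6}
  #3: {N2, N6}
  #4: {N2, N5, N6}
  #5: {N3, N4, N5}
No 2 sites suffice: every size-2 union leaves at least one demand point uncovered.
But {#1, #2, #5} covers everything, so the minimum is 3.

3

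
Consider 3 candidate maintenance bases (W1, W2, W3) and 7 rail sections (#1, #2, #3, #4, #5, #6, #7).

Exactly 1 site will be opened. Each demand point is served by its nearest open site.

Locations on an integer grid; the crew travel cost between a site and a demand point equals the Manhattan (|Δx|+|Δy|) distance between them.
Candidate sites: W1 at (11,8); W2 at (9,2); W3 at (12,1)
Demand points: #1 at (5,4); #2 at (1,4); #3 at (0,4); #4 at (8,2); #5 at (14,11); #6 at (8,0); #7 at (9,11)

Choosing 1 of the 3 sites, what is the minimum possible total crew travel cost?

54

Open {W2}.
  #1→W2 6, #2→W2 10, #3→W2 11, #4→W2 1, #5→W2 14, #6→W2 3, #7→W2 9  ⇒ total 54.
Compare {W1}: total 70.
Compare {W3}: total 74.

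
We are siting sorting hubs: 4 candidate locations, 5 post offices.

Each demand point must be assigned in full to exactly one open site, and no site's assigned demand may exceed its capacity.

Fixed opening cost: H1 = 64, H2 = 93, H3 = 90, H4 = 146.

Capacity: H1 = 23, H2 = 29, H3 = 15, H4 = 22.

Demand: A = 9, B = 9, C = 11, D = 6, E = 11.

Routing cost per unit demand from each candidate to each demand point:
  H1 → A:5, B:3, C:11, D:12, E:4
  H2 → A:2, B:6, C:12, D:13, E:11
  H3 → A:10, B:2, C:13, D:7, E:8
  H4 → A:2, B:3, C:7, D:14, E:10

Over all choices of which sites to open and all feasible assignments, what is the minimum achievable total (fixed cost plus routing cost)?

Open {H1, H2}; cheapest assignment that respects the capacities:
  H1 (cap 23, load 20): B, E — cost 9×3 + 11×4 = 71
  H2 (cap 29, load 26): A, C, D — cost 9×2 + 11×12 + 6×13 = 228
  Shipping 299, fixed 157 → total 456.
  Any other capacity-feasible assignment to {H1, H2} ships for at least 299.
Compare {H1, H2, H3}: its best feasible assignment gives total 490.
Compare {H1, H3, H4}: its best feasible assignment gives total 499.
Every other set of open sites that can feasibly serve all demand totals ≥ 490 even under its best assignment. Minimum: 456.

456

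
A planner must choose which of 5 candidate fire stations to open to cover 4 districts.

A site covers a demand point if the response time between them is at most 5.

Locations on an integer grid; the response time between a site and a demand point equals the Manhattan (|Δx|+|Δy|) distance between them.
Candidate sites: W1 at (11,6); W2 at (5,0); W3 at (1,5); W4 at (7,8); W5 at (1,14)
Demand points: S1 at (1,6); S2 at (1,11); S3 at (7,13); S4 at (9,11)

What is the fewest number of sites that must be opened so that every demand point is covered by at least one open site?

3

Coverage sets (demand points within 5 of each site):
  W1: {}
  W2: {}
  W3: {S1}
  W4: {S3, S4}
  W5: {S2}
No 2 sites suffice: every size-2 union leaves at least one demand point uncovered.
But {W3, W4, W5} covers everything, so the minimum is 3.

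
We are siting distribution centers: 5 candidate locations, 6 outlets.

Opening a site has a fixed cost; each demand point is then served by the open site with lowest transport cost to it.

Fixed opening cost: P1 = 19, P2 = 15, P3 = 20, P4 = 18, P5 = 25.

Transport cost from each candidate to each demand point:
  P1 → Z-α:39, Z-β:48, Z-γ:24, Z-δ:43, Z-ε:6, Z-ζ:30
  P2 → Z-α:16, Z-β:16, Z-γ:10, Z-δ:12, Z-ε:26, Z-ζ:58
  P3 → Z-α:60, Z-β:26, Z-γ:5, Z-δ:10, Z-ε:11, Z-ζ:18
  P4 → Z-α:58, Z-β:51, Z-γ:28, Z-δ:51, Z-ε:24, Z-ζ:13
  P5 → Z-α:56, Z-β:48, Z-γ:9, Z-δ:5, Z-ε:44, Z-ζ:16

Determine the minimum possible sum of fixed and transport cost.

Open {P2, P3}: assign each demand point to its cheapest open site.
  Z-α→P2 16, Z-β→P2 16, Z-γ→P3 5, Z-δ→P3 10, Z-ε→P3 11, Z-ζ→P3 18
  transport cost 76, fixed 35 → total 111.
Compare {P1, P2}: transport cost 90 + fixed 34 = 124.
Compare {P2, P4}: transport cost 91 + fixed 33 = 124.
Compare {P2, P3, P4}: transport cost 71 + fixed 53 = 124.
All other subsets cost ≥ 124. Minimum total cost: 111.

111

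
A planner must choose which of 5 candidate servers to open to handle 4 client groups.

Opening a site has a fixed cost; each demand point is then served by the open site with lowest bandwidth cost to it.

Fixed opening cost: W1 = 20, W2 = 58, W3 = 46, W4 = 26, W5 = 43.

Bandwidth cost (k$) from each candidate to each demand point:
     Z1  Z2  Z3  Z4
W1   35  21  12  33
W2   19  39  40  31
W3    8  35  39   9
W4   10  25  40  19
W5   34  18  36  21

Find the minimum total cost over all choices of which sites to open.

108

Open {W1, W4}: assign each demand point to its cheapest open site.
  Z1→W4 10, Z2→W1 21, Z3→W1 12, Z4→W4 19
  bandwidth cost 62, fixed 46 → total 108.
Compare {W1, W3}: bandwidth cost 50 + fixed 66 = 116.
Compare {W4}: bandwidth cost 94 + fixed 26 = 120.
Compare {W1}: bandwidth cost 101 + fixed 20 = 121.
All other subsets cost ≥ 116. Minimum total cost: 108.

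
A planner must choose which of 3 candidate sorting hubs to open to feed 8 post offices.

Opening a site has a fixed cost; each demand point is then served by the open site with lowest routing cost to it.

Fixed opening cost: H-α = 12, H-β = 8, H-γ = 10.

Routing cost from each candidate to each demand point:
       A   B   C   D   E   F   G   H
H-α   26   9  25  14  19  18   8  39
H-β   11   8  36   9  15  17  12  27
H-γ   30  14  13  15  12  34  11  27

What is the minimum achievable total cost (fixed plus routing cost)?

126

Open {H-β, H-γ}: assign each demand point to its cheapest open site.
  A→H-β 11, B→H-β 8, C→H-γ 13, D→H-β 9, E→H-γ 12, F→H-β 17, G→H-γ 11, H→H-β 27
  routing cost 108, fixed 18 → total 126.
Compare {H-α, H-β, H-γ}: routing cost 105 + fixed 30 = 135.
Compare {H-α, H-β}: routing cost 120 + fixed 20 = 140.
Compare {H-β}: routing cost 135 + fixed 8 = 143.
All other subsets cost ≥ 135. Minimum total cost: 126.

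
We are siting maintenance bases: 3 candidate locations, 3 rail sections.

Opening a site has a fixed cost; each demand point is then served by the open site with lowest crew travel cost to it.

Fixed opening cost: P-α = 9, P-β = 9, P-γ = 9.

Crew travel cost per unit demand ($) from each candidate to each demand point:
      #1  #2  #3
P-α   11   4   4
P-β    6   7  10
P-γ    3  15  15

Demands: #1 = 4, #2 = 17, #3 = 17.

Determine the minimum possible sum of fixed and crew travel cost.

166

Open {P-α, P-γ}: assign each demand point to its cheapest open site.
  #1→P-γ 4×3=12, #2→P-α 17×4=68, #3→P-α 17×4=68
  crew travel cost 148, fixed 18 → total 166.
Compare {P-α, P-β, P-γ}: crew travel cost 148 + fixed 27 = 175.
Compare {P-α, P-β}: crew travel cost 160 + fixed 18 = 178.
Compare {P-α}: crew travel cost 180 + fixed 9 = 189.
All other subsets cost ≥ 175. Minimum total cost: 166.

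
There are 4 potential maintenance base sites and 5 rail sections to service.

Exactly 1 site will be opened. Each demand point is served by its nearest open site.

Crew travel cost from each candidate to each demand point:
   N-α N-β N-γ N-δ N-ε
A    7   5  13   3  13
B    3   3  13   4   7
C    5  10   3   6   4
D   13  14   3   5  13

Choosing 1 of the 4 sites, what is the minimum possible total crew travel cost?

Open {C}.
  N-α→C 5, N-β→C 10, N-γ→C 3, N-δ→C 6, N-ε→C 4  ⇒ total 28.
Compare {B}: total 30.
Compare {A}: total 41.
No size-1 selection does better; minimum is 28.

28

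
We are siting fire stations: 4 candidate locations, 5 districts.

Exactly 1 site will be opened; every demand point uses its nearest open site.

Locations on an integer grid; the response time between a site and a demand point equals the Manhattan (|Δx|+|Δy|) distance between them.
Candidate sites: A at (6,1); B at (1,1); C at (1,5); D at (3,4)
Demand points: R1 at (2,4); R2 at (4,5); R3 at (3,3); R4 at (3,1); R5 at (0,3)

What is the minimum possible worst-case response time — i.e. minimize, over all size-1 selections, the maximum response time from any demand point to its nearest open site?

4

Open {D}.
  Farthest demand point is R5 at response time 4 (to D); all others are ≤ 4.
With {C} the worst case is 6.
With {B} the worst case is 7.
No size-1 selection achieves below 4.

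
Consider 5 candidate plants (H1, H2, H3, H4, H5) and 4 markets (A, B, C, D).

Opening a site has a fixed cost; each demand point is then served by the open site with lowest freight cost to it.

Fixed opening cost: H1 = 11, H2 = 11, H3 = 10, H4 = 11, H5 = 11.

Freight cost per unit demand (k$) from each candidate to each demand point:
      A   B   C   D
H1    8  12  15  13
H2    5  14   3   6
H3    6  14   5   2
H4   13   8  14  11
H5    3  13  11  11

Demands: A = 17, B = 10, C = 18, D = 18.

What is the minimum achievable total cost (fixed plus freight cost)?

Open {H2, H3, H4, H5}: assign each demand point to its cheapest open site.
  A→H5 17×3=51, B→H4 10×8=80, C→H2 18×3=54, D→H3 18×2=36
  freight cost 221, fixed 43 → total 264.
Compare {H1, H2, H3, H4, H5}: freight cost 221 + fixed 54 = 275.
Compare {H2, H3, H4}: freight cost 255 + fixed 32 = 287.
Compare {H3, H4, H5}: freight cost 257 + fixed 32 = 289.
All other subsets cost ≥ 275. Minimum total cost: 264.

264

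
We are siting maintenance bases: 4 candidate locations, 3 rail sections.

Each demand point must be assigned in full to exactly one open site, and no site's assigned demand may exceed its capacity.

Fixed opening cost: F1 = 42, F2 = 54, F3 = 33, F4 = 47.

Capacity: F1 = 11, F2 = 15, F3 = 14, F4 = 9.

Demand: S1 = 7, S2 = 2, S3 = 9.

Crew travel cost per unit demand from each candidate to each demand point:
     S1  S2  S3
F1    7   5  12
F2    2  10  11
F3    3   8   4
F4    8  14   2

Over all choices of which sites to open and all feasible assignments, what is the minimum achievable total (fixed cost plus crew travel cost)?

Open {F3, F4}; cheapest assignment that respects the capacities:
  F3 (cap 14, load 9): S1, S2 — cost 7×3 + 2×8 = 37
  F4 (cap 9, load 9): S3 — cost 9×2 = 18
  Shipping 55, fixed 80 → total 135.
  Any other capacity-feasible assignment to {F3, F4} ships for at least 55.
Compare {F2, F3}: its best feasible assignment gives total 153.
Compare {F2, F4}: its best feasible assignment gives total 153.
Every other set of open sites that can feasibly serve all demand totals ≥ 153 even under its best assignment. Minimum: 135.

135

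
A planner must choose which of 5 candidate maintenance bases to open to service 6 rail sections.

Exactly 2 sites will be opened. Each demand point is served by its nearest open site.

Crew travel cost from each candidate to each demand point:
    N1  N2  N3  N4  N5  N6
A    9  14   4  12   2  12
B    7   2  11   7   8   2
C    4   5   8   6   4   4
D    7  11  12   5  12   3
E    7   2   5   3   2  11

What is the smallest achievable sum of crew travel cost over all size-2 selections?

Open {C, E}.
  N1→C 4, N2→E 2, N3→E 5, N4→E 3, N5→E 2, N6→C 4  ⇒ total 20.
Compare {B, E}: total 21.
Compare {D, E}: total 22.
No size-2 selection does better; minimum is 20.

20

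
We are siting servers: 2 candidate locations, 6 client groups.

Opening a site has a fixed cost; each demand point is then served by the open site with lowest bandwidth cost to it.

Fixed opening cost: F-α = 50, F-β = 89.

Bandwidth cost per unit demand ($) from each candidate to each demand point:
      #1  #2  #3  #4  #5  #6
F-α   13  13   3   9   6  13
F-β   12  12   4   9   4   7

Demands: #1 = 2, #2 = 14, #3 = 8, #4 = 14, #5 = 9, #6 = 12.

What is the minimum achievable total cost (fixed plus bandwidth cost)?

559

Open {F-β}: assign each demand point to its cheapest open site.
  #1→F-β 2×12=24, #2→F-β 14×12=168, #3→F-β 8×4=32, #4→F-β 14×9=126, #5→F-β 9×4=36, #6→F-β 12×7=84
  bandwidth cost 470, fixed 89 → total 559.
Compare {F-α, F-β}: bandwidth cost 462 + fixed 139 = 601.
Compare {F-α}: bandwidth cost 568 + fixed 50 = 618.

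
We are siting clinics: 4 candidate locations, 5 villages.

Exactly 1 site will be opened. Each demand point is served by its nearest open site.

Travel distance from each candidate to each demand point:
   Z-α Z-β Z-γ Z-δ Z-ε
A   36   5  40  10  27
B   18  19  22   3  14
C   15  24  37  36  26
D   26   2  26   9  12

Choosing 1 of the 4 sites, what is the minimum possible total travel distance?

75

Open {D}.
  Z-α→D 26, Z-β→D 2, Z-γ→D 26, Z-δ→D 9, Z-ε→D 12  ⇒ total 75.
Compare {B}: total 76.
Compare {A}: total 118.
No size-1 selection does better; minimum is 75.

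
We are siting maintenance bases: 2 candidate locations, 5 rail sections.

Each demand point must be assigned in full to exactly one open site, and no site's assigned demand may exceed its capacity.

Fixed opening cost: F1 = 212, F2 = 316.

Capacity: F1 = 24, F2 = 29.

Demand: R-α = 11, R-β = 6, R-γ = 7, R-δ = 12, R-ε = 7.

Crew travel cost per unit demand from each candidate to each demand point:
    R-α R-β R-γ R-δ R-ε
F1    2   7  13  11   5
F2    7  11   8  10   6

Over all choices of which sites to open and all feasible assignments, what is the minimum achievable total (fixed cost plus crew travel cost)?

803

Open {F1, F2}; cheapest assignment that respects the capacities:
  F1 (cap 24, load 24): R-α, R-β, R-ε — cost 11×2 + 6×7 + 7×5 = 99
  F2 (cap 29, load 19): R-γ, R-δ — cost 7×8 + 12×10 = 176
  Shipping 275, fixed 528 → total 803.
  Any other capacity-feasible assignment to {F1, F2} ships for at least 275.
Total demand is 43 and no other set of sites has combined capacity ≥ 43, so {F1, F2} is the only feasible choice of open sites. Minimum: 803.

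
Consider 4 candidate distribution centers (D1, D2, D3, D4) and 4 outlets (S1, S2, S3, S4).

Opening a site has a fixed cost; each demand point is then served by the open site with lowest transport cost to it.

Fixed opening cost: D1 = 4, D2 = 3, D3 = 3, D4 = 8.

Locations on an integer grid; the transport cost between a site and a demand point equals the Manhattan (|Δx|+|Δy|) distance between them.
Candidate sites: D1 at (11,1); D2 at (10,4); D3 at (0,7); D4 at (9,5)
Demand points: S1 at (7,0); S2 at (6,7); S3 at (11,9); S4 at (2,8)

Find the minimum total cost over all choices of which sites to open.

Open {D2, D3}: assign each demand point to its cheapest open site.
  S1→D2 7, S2→D3 6, S3→D2 6, S4→D3 3
  transport cost 22, fixed 6 → total 28.
Compare {D1, D3}: transport cost 22 + fixed 7 = 29.
Compare {D1, D2, D3}: transport cost 20 + fixed 10 = 30.
Compare {D3, D4}: transport cost 21 + fixed 11 = 32.
All other subsets cost ≥ 29. Minimum total cost: 28.

28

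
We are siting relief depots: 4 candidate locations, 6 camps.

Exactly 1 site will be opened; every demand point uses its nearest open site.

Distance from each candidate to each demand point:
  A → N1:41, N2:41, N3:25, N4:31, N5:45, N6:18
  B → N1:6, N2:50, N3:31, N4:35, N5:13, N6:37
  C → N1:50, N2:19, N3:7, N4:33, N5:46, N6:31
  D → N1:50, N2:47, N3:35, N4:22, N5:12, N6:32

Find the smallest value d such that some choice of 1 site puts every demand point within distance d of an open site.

Open {A}.
  Farthest demand point is N5 at distance 45 (to A); all others are ≤ 45.
With {B} the worst case is 50.
With {C} the worst case is 50.
No size-1 selection achieves below 45.

45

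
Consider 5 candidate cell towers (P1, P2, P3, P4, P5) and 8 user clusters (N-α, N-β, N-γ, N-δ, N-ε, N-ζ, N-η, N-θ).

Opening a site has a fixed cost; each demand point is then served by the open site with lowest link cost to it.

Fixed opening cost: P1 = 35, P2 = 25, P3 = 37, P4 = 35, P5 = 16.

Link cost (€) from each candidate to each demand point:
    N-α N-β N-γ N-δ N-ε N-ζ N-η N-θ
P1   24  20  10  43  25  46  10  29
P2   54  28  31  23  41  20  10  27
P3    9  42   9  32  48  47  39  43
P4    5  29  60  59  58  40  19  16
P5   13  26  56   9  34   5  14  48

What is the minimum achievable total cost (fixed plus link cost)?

172

Open {P1, P5}: assign each demand point to its cheapest open site.
  N-α→P5 13, N-β→P1 20, N-γ→P1 10, N-δ→P5 9, N-ε→P1 25, N-ζ→P5 5, N-η→P1 10, N-θ→P1 29
  link cost 121, fixed 51 → total 172.
Compare {P1, P4, P5}: link cost 100 + fixed 86 = 186.
Compare {P1, P2, P5}: link cost 119 + fixed 76 = 195.
Compare {P2, P5}: link cost 155 + fixed 41 = 196.
All other subsets cost ≥ 186. Minimum total cost: 172.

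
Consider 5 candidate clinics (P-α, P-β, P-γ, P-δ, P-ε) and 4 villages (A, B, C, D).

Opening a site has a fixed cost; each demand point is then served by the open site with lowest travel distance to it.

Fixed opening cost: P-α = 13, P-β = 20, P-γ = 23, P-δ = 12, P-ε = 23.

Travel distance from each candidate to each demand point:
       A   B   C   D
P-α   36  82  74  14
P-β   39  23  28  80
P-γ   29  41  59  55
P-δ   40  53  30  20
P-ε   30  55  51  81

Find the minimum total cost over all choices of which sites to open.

134

Open {P-α, P-β}: assign each demand point to its cheapest open site.
  A→P-α 36, B→P-β 23, C→P-β 28, D→P-α 14
  travel distance 101, fixed 33 → total 134.
Compare {P-β, P-δ}: travel distance 110 + fixed 32 = 142.
Compare {P-α, P-β, P-δ}: travel distance 101 + fixed 45 = 146.
Compare {P-α, P-β, P-γ}: travel distance 94 + fixed 56 = 150.
All other subsets cost ≥ 142. Minimum total cost: 134.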